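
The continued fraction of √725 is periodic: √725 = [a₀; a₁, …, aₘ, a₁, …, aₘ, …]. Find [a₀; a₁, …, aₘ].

[26; 1, 12, 2, 12, 1, 52]

a₀ = ⌊√725⌋ = 26.
With m₀=0, d₀=1 and mₖ₊₁ = dₖaₖ − mₖ, dₖ₊₁ = (n − mₖ₊₁²)/dₖ, aₖ₊₁ = ⌊(a₀+mₖ₊₁)/dₖ₊₁⌋:
  k=1: m=26, d=49, a=1
  k=2: m=23, d=4, a=12
  k=3: m=25, d=25, a=2
  k=4: m=25, d=4, a=12
  k=5: m=23, d=49, a=1
  k=6: m=26, d=1, a=52
d=1 and a=2a₀=52 at k=6, so the next step gives (m, d) = (26, 49) again — its k=1 value — and the period has length 6.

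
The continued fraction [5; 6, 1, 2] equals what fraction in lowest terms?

Using pₖ = aₖpₖ₋₁ + pₖ₋₂ and qₖ = aₖqₖ₋₁ + qₖ₋₂:
  k=0: a=5, p=5, q=1
  k=1: a=6, p=31, q=6
  k=2: a=1, p=36, q=7
  k=3: a=2, p=103, q=20

103/20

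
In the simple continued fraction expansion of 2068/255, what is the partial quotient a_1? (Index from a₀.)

2068 = 8·255 + 28   →  a_0 = 8
255 = 9·28 + 3   →  a_1 = 9

9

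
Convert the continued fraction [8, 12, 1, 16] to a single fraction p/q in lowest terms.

1777/220

Fold from the inside: start with 16/1.
  1 + 1/16 = 17/16
  12 + 16/17 = 220/17
  8 + 17/220 = 1777/220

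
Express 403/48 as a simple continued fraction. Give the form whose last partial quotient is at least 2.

403 = 8×48 + 19
48 = 2×19 + 10
19 = 1×10 + 9
10 = 1×9 + 1
9 = 9×1 + 0  (stop)
So 403/48 = [8; 2, 1, 1, 9].

[8; 2, 1, 1, 9]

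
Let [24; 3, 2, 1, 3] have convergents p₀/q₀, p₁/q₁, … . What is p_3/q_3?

Using pₖ = aₖpₖ₋₁ + pₖ₋₂, qₖ = aₖqₖ₋₁ + qₖ₋₂ (with p₋₁=1, p₋₂=0, q₋₁=0, q₋₂=1):
  k=0: a=24, p=24, q=1
  k=1: a=3, p=73, q=3
  k=2: a=2, p=170, q=7
  k=3: a=1, p=243, q=10

243/10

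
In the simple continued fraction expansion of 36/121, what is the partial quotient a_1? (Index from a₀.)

3

36 = 0·121 + 36   →  a_0 = 0
121 = 3·36 + 13   →  a_1 = 3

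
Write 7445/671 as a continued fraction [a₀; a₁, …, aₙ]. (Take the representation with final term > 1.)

[11; 10, 2, 15, 2]

7445 = 11·671 + 64
671 = 10·64 + 31
64 = 2·31 + 2
31 = 15·2 + 1
2 = 2·1 + 0  (stop)
So 7445/671 = [11; 10, 2, 15, 2].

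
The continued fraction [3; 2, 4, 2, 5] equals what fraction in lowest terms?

Using pₖ = aₖpₖ₋₁ + pₖ₋₂ and qₖ = aₖqₖ₋₁ + qₖ₋₂:
  k=0: a=3, p=3, q=1
  k=1: a=2, p=7, q=2
  k=2: a=4, p=31, q=9
  k=3: a=2, p=69, q=20
  k=4: a=5, p=376, q=109

376/109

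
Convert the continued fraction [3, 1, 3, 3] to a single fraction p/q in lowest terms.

49/13

Fold from the inside: start with 3/1.
  3 + 1/3 = 10/3
  1 + 3/10 = 13/10
  3 + 10/13 = 49/13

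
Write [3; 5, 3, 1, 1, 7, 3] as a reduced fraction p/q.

2797/877

Fold from the inside: start with 3/1.
  7 + 1/3 = 22/3
  1 + 3/22 = 25/22
  1 + 22/25 = 47/25
  3 + 25/47 = 166/47
  5 + 47/166 = 877/166
  3 + 166/877 = 2797/877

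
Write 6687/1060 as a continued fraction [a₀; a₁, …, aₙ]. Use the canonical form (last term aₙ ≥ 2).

6687 = 6×1060 + 327
1060 = 3×327 + 79
327 = 4×79 + 11
79 = 7×11 + 2
11 = 5×2 + 1
2 = 2×1 + 0  (stop)
So 6687/1060 = [6; 3, 4, 7, 5, 2].

[6; 3, 4, 7, 5, 2]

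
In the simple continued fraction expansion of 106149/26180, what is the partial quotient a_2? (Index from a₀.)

106149 = 4·26180 + 1429   →  a_0 = 4
26180 = 18·1429 + 458   →  a_1 = 18
1429 = 3·458 + 55   →  a_2 = 3

3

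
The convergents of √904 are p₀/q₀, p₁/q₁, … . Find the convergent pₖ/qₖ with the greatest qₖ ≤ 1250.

27090/901

√904 = [30; 15, 60, …] (period length 2).
Convergents:
  p_0/q_0 = 30/1
  p_1/q_1 = 451/15
  p_2/q_2 = 27090/901
  p_3/q_3 = 406801/13530
q_2 = 901 ≤ 1250 < 13530 = q_3, so the answer is 27090/901.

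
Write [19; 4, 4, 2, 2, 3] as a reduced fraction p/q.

Fold from the inside: start with 3/1.
  2 + 1/3 = 7/3
  2 + 3/7 = 17/7
  4 + 7/17 = 75/17
  4 + 17/75 = 317/75
  19 + 75/317 = 6098/317

6098/317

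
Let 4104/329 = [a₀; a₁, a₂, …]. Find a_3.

5

4104 = 12·329 + 156   →  a_0 = 12
329 = 2·156 + 17   →  a_1 = 2
156 = 9·17 + 3   →  a_2 = 9
17 = 5·3 + 2   →  a_3 = 5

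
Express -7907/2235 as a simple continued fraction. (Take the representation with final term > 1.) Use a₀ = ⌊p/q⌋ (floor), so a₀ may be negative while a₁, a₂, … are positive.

[-4; 2, 6, 8, 1, 8, 2]

-7907 = -4·2235 + 1033
2235 = 2·1033 + 169
1033 = 6·169 + 19
169 = 8·19 + 17
19 = 1·17 + 2
17 = 8·2 + 1
2 = 2·1 + 0  (stop)
So -7907/2235 = [-4; 2, 6, 8, 1, 8, 2].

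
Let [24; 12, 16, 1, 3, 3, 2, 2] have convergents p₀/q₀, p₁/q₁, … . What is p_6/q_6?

146087/6066

Using pₖ = aₖpₖ₋₁ + pₖ₋₂, qₖ = aₖqₖ₋₁ + qₖ₋₂ (with p₋₁=1, p₋₂=0, q₋₁=0, q₋₂=1):
  k=0: a=24, p=24, q=1
  k=1: a=12, p=289, q=12
  k=2: a=16, p=4648, q=193
  k=3: a=1, p=4937, q=205
  k=4: a=3, p=19459, q=808
  k=5: a=3, p=63314, q=2629
  k=6: a=2, p=146087, q=6066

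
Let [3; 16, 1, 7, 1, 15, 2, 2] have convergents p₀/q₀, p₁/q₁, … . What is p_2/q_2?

Using pₖ = aₖpₖ₋₁ + pₖ₋₂, qₖ = aₖqₖ₋₁ + qₖ₋₂ (with p₋₁=1, p₋₂=0, q₋₁=0, q₋₂=1):
  k=0: a=3, p=3, q=1
  k=1: a=16, p=49, q=16
  k=2: a=1, p=52, q=17

52/17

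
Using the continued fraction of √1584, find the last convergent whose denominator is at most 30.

199/5

√1584 = [39; 1, 3, 1, 78, …] (period length 4).
Convergents:
  p_0/q_0 = 39/1
  p_1/q_1 = 40/1
  p_2/q_2 = 159/4
  p_3/q_3 = 199/5
  p_4/q_4 = 15681/394
q_3 = 5 ≤ 30 < 394 = q_4, so the answer is 199/5.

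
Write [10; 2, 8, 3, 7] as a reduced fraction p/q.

Using pₖ = aₖpₖ₋₁ + pₖ₋₂ and qₖ = aₖqₖ₋₁ + qₖ₋₂:
  k=0: a=10, p=10, q=1
  k=1: a=2, p=21, q=2
  k=2: a=8, p=178, q=17
  k=3: a=3, p=555, q=53
  k=4: a=7, p=4063, q=388

4063/388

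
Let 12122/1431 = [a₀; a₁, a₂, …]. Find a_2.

8

12122 = 8·1431 + 674   →  a_0 = 8
1431 = 2·674 + 83   →  a_1 = 2
674 = 8·83 + 10   →  a_2 = 8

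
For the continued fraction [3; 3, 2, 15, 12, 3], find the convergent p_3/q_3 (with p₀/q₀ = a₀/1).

355/108

Using pₖ = aₖpₖ₋₁ + pₖ₋₂, qₖ = aₖqₖ₋₁ + qₖ₋₂ (with p₋₁=1, p₋₂=0, q₋₁=0, q₋₂=1):
  k=0: a=3, p=3, q=1
  k=1: a=3, p=10, q=3
  k=2: a=2, p=23, q=7
  k=3: a=15, p=355, q=108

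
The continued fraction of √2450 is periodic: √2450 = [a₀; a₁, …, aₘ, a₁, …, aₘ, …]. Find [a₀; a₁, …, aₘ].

[49; 2, 98]

a₀ = ⌊√2450⌋ = 49.
With m₀=0, d₀=1 and mₖ₊₁ = dₖaₖ − mₖ, dₖ₊₁ = (n − mₖ₊₁²)/dₖ, aₖ₊₁ = ⌊(a₀+mₖ₊₁)/dₖ₊₁⌋:
  k=1: m=49, d=49, a=2
  k=2: m=49, d=1, a=98
d=1 and a=2a₀=98 at k=2, so the next step gives (m, d) = (49, 49) again — its k=1 value — and the period has length 2.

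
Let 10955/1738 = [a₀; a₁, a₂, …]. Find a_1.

10955 = 6·1738 + 527   →  a_0 = 6
1738 = 3·527 + 157   →  a_1 = 3

3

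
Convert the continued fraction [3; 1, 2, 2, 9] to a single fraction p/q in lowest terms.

Fold from the inside: start with 9/1.
  2 + 1/9 = 19/9
  2 + 9/19 = 47/19
  1 + 19/47 = 66/47
  3 + 47/66 = 245/66

245/66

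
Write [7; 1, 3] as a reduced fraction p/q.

31/4

Fold from the inside: start with 3/1.
  1 + 1/3 = 4/3
  7 + 3/4 = 31/4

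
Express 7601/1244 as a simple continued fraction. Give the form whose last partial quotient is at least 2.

7601 = 6*1244 + 137
1244 = 9*137 + 11
137 = 12*11 + 5
11 = 2*5 + 1
5 = 5*1 + 0  (stop)
So 7601/1244 = [6; 9, 12, 2, 5].

[6; 9, 12, 2, 5]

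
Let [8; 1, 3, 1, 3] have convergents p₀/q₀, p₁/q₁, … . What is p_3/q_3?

44/5

Using pₖ = aₖpₖ₋₁ + pₖ₋₂, qₖ = aₖqₖ₋₁ + qₖ₋₂ (with p₋₁=1, p₋₂=0, q₋₁=0, q₋₂=1):
  k=0: a=8, p=8, q=1
  k=1: a=1, p=9, q=1
  k=2: a=3, p=35, q=4
  k=3: a=1, p=44, q=5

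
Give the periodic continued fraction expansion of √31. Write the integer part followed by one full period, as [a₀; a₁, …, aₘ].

[5; 1, 1, 3, 5, 3, 1, 1, 10]

a₀ = ⌊√31⌋ = 5.
With m₀=0, d₀=1 and mₖ₊₁ = dₖaₖ − mₖ, dₖ₊₁ = (n − mₖ₊₁²)/dₖ, aₖ₊₁ = ⌊(a₀+mₖ₊₁)/dₖ₊₁⌋:
  k=1: m=5, d=6, a=1
  k=2: m=1, d=5, a=1
  k=3: m=4, d=3, a=3
  k=4: m=5, d=2, a=5
  k=5: m=5, d=3, a=3
  k=6: m=4, d=5, a=1
  k=7: m=1, d=6, a=1
  k=8: m=5, d=1, a=10
d=1 and a=2a₀=10 at k=8, so the next step gives (m, d) = (5, 6) again — its k=1 value — and the period has length 8.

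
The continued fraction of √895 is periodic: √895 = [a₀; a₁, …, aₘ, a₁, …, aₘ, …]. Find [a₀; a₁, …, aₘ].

[29; 1, 10, 1, 58]

a₀ = ⌊√895⌋ = 29.
With m₀=0, d₀=1 and mₖ₊₁ = dₖaₖ − mₖ, dₖ₊₁ = (n − mₖ₊₁²)/dₖ, aₖ₊₁ = ⌊(a₀+mₖ₊₁)/dₖ₊₁⌋:
  k=1: m=29, d=54, a=1
  k=2: m=25, d=5, a=10
  k=3: m=25, d=54, a=1
  k=4: m=29, d=1, a=58
d=1 and a=2a₀=58 at k=4, so the next step gives (m, d) = (29, 54) again — its k=1 value — and the period has length 4.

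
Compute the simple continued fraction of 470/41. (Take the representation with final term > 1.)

470 = 11·41 + 19
41 = 2·19 + 3
19 = 6·3 + 1
3 = 3·1 + 0  (stop)
So 470/41 = [11; 2, 6, 3].

[11; 2, 6, 3]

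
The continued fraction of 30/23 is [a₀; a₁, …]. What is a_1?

30 = 1·23 + 7   →  a_0 = 1
23 = 3·7 + 2   →  a_1 = 3

3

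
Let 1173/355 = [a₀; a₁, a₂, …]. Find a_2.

3

1173 = 3·355 + 108   →  a_0 = 3
355 = 3·108 + 31   →  a_1 = 3
108 = 3·31 + 15   →  a_2 = 3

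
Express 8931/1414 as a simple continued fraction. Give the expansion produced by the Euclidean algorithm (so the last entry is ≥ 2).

8931 = 6*1414 + 447
1414 = 3*447 + 73
447 = 6*73 + 9
73 = 8*9 + 1
9 = 9*1 + 0  (stop)
So 8931/1414 = [6; 3, 6, 8, 9].

[6; 3, 6, 8, 9]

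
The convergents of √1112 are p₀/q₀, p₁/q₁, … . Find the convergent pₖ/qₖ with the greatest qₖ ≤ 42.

867/26

√1112 = [33; 2, 1, 7, 1, 2, 66, …] (period length 6).
Convergents:
  p_0/q_0 = 33/1
  p_1/q_1 = 67/2
  p_2/q_2 = 100/3
  p_3/q_3 = 767/23
  p_4/q_4 = 867/26
  p_5/q_5 = 2501/75
q_4 = 26 ≤ 42 < 75 = q_5, so the answer is 867/26.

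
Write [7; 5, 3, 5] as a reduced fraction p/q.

Fold from the inside: start with 5/1.
  3 + 1/5 = 16/5
  5 + 5/16 = 85/16
  7 + 16/85 = 611/85

611/85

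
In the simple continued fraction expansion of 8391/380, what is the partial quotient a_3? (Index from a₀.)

1

8391 = 22·380 + 31   →  a_0 = 22
380 = 12·31 + 8   →  a_1 = 12
31 = 3·8 + 7   →  a_2 = 3
8 = 1·7 + 1   →  a_3 = 1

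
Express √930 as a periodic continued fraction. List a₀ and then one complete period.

[30; 2, 60]

a₀ = ⌊√930⌋ = 30.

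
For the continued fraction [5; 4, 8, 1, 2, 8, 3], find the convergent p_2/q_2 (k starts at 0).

Using pₖ = aₖpₖ₋₁ + pₖ₋₂, qₖ = aₖqₖ₋₁ + qₖ₋₂ (with p₋₁=1, p₋₂=0, q₋₁=0, q₋₂=1):
  k=0: a=5, p=5, q=1
  k=1: a=4, p=21, q=4
  k=2: a=8, p=173, q=33

173/33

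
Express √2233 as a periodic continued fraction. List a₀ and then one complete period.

a₀ = ⌊√2233⌋ = 47.

[47; 3, 1, 12, 1, 3, 94]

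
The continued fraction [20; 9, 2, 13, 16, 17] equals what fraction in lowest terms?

Using pₖ = aₖpₖ₋₁ + pₖ₋₂ and qₖ = aₖqₖ₋₁ + qₖ₋₂:
  k=0: a=20, p=20, q=1
  k=1: a=9, p=181, q=9
  k=2: a=2, p=382, q=19
  k=3: a=13, p=5147, q=256
  k=4: a=16, p=82734, q=4115
  k=5: a=17, p=1411625, q=70211

1411625/70211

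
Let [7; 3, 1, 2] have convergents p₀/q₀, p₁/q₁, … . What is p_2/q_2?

29/4

Using pₖ = aₖpₖ₋₁ + pₖ₋₂, qₖ = aₖqₖ₋₁ + qₖ₋₂ (with p₋₁=1, p₋₂=0, q₋₁=0, q₋₂=1):
  k=0: a=7, p=7, q=1
  k=1: a=3, p=22, q=3
  k=2: a=1, p=29, q=4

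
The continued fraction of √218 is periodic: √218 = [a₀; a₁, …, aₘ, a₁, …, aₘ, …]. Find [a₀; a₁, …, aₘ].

a₀ = ⌊√218⌋ = 14.
With m₀=0, d₀=1 and mₖ₊₁ = dₖaₖ − mₖ, dₖ₊₁ = (n − mₖ₊₁²)/dₖ, aₖ₊₁ = ⌊(a₀+mₖ₊₁)/dₖ₊₁⌋:
  k=1: m=14, d=22, a=1
  k=2: m=8, d=7, a=3
  k=3: m=13, d=7, a=3
  k=4: m=8, d=22, a=1
  k=5: m=14, d=1, a=28
d=1 and a=2a₀=28 at k=5, so the next step gives (m, d) = (14, 22) again — its k=1 value — and the period has length 5.

[14; 1, 3, 3, 1, 28]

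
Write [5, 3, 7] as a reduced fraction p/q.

117/22

Using pₖ = aₖpₖ₋₁ + pₖ₋₂ and qₖ = aₖqₖ₋₁ + qₖ₋₂:
  k=0: a=5, p=5, q=1
  k=1: a=3, p=16, q=3
  k=2: a=7, p=117, q=22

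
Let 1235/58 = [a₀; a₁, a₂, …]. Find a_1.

3

1235 = 21·58 + 17   →  a_0 = 21
58 = 3·17 + 7   →  a_1 = 3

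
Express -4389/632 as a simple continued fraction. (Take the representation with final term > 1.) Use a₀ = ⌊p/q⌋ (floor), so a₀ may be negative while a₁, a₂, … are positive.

[-7; 18, 17, 2]

-4389 = -7*632 + 35
632 = 18*35 + 2
35 = 17*2 + 1
2 = 2*1 + 0  (stop)
So -4389/632 = [-7; 18, 17, 2].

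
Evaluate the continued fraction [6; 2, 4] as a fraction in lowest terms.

58/9

Using pₖ = aₖpₖ₋₁ + pₖ₋₂ and qₖ = aₖqₖ₋₁ + qₖ₋₂:
  k=0: a=6, p=6, q=1
  k=1: a=2, p=13, q=2
  k=2: a=4, p=58, q=9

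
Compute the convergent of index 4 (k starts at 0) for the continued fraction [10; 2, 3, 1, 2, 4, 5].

261/25

Using pₖ = aₖpₖ₋₁ + pₖ₋₂, qₖ = aₖqₖ₋₁ + qₖ₋₂ (with p₋₁=1, p₋₂=0, q₋₁=0, q₋₂=1):
  k=0: a=10, p=10, q=1
  k=1: a=2, p=21, q=2
  k=2: a=3, p=73, q=7
  k=3: a=1, p=94, q=9
  k=4: a=2, p=261, q=25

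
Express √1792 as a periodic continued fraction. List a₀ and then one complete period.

a₀ = ⌊√1792⌋ = 42.
With m₀=0, d₀=1 and mₖ₊₁ = dₖaₖ − mₖ, dₖ₊₁ = (n − mₖ₊₁²)/dₖ, aₖ₊₁ = ⌊(a₀+mₖ₊₁)/dₖ₊₁⌋:
  k=1: m=42, d=28, a=3
  k=2: m=42, d=1, a=84
d=1 and a=2a₀=84 at k=2, so the next step gives (m, d) = (42, 28) again — its k=1 value — and the period has length 2.

[42; 3, 84]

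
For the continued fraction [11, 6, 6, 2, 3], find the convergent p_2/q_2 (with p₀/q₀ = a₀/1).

Using pₖ = aₖpₖ₋₁ + pₖ₋₂, qₖ = aₖqₖ₋₁ + qₖ₋₂ (with p₋₁=1, p₋₂=0, q₋₁=0, q₋₂=1):
  k=0: a=11, p=11, q=1
  k=1: a=6, p=67, q=6
  k=2: a=6, p=413, q=37

413/37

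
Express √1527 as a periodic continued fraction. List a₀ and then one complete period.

[39; 13, 78]

a₀ = ⌊√1527⌋ = 39.
With m₀=0, d₀=1 and mₖ₊₁ = dₖaₖ − mₖ, dₖ₊₁ = (n − mₖ₊₁²)/dₖ, aₖ₊₁ = ⌊(a₀+mₖ₊₁)/dₖ₊₁⌋:
  k=1: m=39, d=6, a=13
  k=2: m=39, d=1, a=78
d=1 and a=2a₀=78 at k=2, so the next step gives (m, d) = (39, 6) again — its k=1 value — and the period has length 2.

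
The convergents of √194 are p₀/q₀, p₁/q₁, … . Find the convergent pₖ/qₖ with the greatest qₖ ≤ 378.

5251/377

√194 = [13; 1, 12, 1, 26, …] (period length 4).
Convergents:
  p_0/q_0 = 13/1
  p_1/q_1 = 14/1
  p_2/q_2 = 181/13
  p_3/q_3 = 195/14
  p_4/q_4 = 5251/377
  p_5/q_5 = 5446/391
q_4 = 377 ≤ 378 < 391 = q_5, so the answer is 5251/377.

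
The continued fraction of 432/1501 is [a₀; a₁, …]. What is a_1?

432 = 0·1501 + 432   →  a_0 = 0
1501 = 3·432 + 205   →  a_1 = 3

3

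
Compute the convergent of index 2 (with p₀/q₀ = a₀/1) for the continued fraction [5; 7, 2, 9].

77/15

Using pₖ = aₖpₖ₋₁ + pₖ₋₂, qₖ = aₖqₖ₋₁ + qₖ₋₂ (with p₋₁=1, p₋₂=0, q₋₁=0, q₋₂=1):
  k=0: a=5, p=5, q=1
  k=1: a=7, p=36, q=7
  k=2: a=2, p=77, q=15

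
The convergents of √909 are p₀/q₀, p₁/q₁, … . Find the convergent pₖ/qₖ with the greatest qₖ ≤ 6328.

80801/2680

√909 = [30; 6, 1, 2, 6, 2, 1, 6, 60, …] (period length 8).
Convergents:
  p_0/q_0 = 30/1
  p_1/q_1 = 181/6
  p_2/q_2 = 211/7
  p_3/q_3 = 603/20
  p_4/q_4 = 3829/127
  p_5/q_5 = 8261/274
  p_6/q_6 = 12090/401
  p_7/q_7 = 80801/2680
  p_8/q_8 = 4860150/161201
q_7 = 2680 ≤ 6328 < 161201 = q_8, so the answer is 80801/2680.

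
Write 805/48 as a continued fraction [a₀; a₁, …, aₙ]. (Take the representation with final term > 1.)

[16; 1, 3, 2, 1, 3]

805 = 16*48 + 37
48 = 1*37 + 11
37 = 3*11 + 4
11 = 2*4 + 3
4 = 1*3 + 1
3 = 3*1 + 0  (stop)
So 805/48 = [16; 1, 3, 2, 1, 3].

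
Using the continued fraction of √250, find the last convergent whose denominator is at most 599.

√250 = [15; 1, 4, 3, 3, 4, 1, 30, …] (period length 7).
Convergents:
  p_0/q_0 = 15/1
  p_1/q_1 = 16/1
  p_2/q_2 = 79/5
  p_3/q_3 = 253/16
  p_4/q_4 = 838/53
  p_5/q_5 = 3605/228
  p_6/q_6 = 4443/281
  p_7/q_7 = 136895/8658
q_6 = 281 ≤ 599 < 8658 = q_7, so the answer is 4443/281.

4443/281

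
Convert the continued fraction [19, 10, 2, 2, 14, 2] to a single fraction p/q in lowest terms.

29599/1550

Fold from the inside: start with 2/1.
  14 + 1/2 = 29/2
  2 + 2/29 = 60/29
  2 + 29/60 = 149/60
  10 + 60/149 = 1550/149
  19 + 149/1550 = 29599/1550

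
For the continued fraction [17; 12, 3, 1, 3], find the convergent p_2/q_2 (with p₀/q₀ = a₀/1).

632/37

Using pₖ = aₖpₖ₋₁ + pₖ₋₂, qₖ = aₖqₖ₋₁ + qₖ₋₂ (with p₋₁=1, p₋₂=0, q₋₁=0, q₋₂=1):
  k=0: a=17, p=17, q=1
  k=1: a=12, p=205, q=12
  k=2: a=3, p=632, q=37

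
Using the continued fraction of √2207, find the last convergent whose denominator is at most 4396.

√2207 = [46; 1, 45, 1, 92, …] (period length 4).
Convergents:
  p_0/q_0 = 46/1
  p_1/q_1 = 47/1
  p_2/q_2 = 2161/46
  p_3/q_3 = 2208/47
  p_4/q_4 = 205297/4370
  p_5/q_5 = 207505/4417
q_4 = 4370 ≤ 4396 < 4417 = q_5, so the answer is 205297/4370.

205297/4370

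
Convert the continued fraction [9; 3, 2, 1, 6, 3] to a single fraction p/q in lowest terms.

Fold from the inside: start with 3/1.
  6 + 1/3 = 19/3
  1 + 3/19 = 22/19
  2 + 19/22 = 63/22
  3 + 22/63 = 211/63
  9 + 63/211 = 1962/211

1962/211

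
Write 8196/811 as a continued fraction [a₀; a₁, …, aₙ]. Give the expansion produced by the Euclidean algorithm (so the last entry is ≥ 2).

8196 = 10×811 + 86
811 = 9×86 + 37
86 = 2×37 + 12
37 = 3×12 + 1
12 = 12×1 + 0  (stop)
So 8196/811 = [10; 9, 2, 3, 12].

[10; 9, 2, 3, 12]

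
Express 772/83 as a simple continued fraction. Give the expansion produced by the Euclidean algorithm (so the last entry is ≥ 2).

[9; 3, 3, 8]

772 = 9*83 + 25
83 = 3*25 + 8
25 = 3*8 + 1
8 = 8*1 + 0  (stop)
So 772/83 = [9; 3, 3, 8].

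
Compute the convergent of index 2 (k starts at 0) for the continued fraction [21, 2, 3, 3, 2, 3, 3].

150/7

Using pₖ = aₖpₖ₋₁ + pₖ₋₂, qₖ = aₖqₖ₋₁ + qₖ₋₂ (with p₋₁=1, p₋₂=0, q₋₁=0, q₋₂=1):
  k=0: a=21, p=21, q=1
  k=1: a=2, p=43, q=2
  k=2: a=3, p=150, q=7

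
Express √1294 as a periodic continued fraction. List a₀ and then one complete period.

a₀ = ⌊√1294⌋ = 35.
With m₀=0, d₀=1 and mₖ₊₁ = dₖaₖ − mₖ, dₖ₊₁ = (n − mₖ₊₁²)/dₖ, aₖ₊₁ = ⌊(a₀+mₖ₊₁)/dₖ₊₁⌋:
  k=1: m=35, d=69, a=1
  k=2: m=34, d=2, a=34
  k=3: m=34, d=69, a=1
  k=4: m=35, d=1, a=70
d=1 and a=2a₀=70 at k=4, so the next step gives (m, d) = (35, 69) again — its k=1 value — and the period has length 4.

[35; 1, 34, 1, 70]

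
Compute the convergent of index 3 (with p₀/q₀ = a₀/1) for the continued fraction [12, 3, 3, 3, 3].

406/33

Using pₖ = aₖpₖ₋₁ + pₖ₋₂, qₖ = aₖqₖ₋₁ + qₖ₋₂ (with p₋₁=1, p₋₂=0, q₋₁=0, q₋₂=1):
  k=0: a=12, p=12, q=1
  k=1: a=3, p=37, q=3
  k=2: a=3, p=123, q=10
  k=3: a=3, p=406, q=33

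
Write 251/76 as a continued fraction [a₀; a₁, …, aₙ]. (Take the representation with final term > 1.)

[3; 3, 3, 3, 2]

251 = 3·76 + 23
76 = 3·23 + 7
23 = 3·7 + 2
7 = 3·2 + 1
2 = 2·1 + 0  (stop)
So 251/76 = [3; 3, 3, 3, 2].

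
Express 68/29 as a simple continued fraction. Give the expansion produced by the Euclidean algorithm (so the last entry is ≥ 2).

[2; 2, 1, 9]

68 = 2*29 + 10
29 = 2*10 + 9
10 = 1*9 + 1
9 = 9*1 + 0  (stop)
So 68/29 = [2; 2, 1, 9].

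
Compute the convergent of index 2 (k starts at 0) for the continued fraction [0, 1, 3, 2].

Using pₖ = aₖpₖ₋₁ + pₖ₋₂, qₖ = aₖqₖ₋₁ + qₖ₋₂ (with p₋₁=1, p₋₂=0, q₋₁=0, q₋₂=1):
  k=0: a=0, p=0, q=1
  k=1: a=1, p=1, q=1
  k=2: a=3, p=3, q=4

3/4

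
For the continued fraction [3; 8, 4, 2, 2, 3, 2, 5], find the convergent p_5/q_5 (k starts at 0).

1926/617

Using pₖ = aₖpₖ₋₁ + pₖ₋₂, qₖ = aₖqₖ₋₁ + qₖ₋₂ (with p₋₁=1, p₋₂=0, q₋₁=0, q₋₂=1):
  k=0: a=3, p=3, q=1
  k=1: a=8, p=25, q=8
  k=2: a=4, p=103, q=33
  k=3: a=2, p=231, q=74
  k=4: a=2, p=565, q=181
  k=5: a=3, p=1926, q=617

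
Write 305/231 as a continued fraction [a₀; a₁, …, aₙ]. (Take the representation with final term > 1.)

[1; 3, 8, 4, 2]

305 = 1*231 + 74
231 = 3*74 + 9
74 = 8*9 + 2
9 = 4*2 + 1
2 = 2*1 + 0  (stop)
So 305/231 = [1; 3, 8, 4, 2].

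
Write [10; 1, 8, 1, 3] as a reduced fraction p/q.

Fold from the inside: start with 3/1.
  1 + 1/3 = 4/3
  8 + 3/4 = 35/4
  1 + 4/35 = 39/35
  10 + 35/39 = 425/39

425/39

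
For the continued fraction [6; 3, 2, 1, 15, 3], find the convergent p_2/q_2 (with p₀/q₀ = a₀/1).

44/7

Using pₖ = aₖpₖ₋₁ + pₖ₋₂, qₖ = aₖqₖ₋₁ + qₖ₋₂ (with p₋₁=1, p₋₂=0, q₋₁=0, q₋₂=1):
  k=0: a=6, p=6, q=1
  k=1: a=3, p=19, q=3
  k=2: a=2, p=44, q=7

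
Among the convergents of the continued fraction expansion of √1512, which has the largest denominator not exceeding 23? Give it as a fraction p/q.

661/17

√1512 = [38; 1, 7, 1, 1, 1, 7, 1, 76, …] (period length 8).
Convergents:
  p_0/q_0 = 38/1
  p_1/q_1 = 39/1
  p_2/q_2 = 311/8
  p_3/q_3 = 350/9
  p_4/q_4 = 661/17
  p_5/q_5 = 1011/26
q_4 = 17 ≤ 23 < 26 = q_5, so the answer is 661/17.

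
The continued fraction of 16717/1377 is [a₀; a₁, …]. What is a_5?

1

16717 = 12·1377 + 193   →  a_0 = 12
1377 = 7·193 + 26   →  a_1 = 7
193 = 7·26 + 11   →  a_2 = 7
26 = 2·11 + 4   →  a_3 = 2
11 = 2·4 + 3   →  a_4 = 2
4 = 1·3 + 1   →  a_5 = 1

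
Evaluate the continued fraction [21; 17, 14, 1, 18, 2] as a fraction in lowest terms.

Using pₖ = aₖpₖ₋₁ + pₖ₋₂ and qₖ = aₖqₖ₋₁ + qₖ₋₂:
  k=0: a=21, p=21, q=1
  k=1: a=17, p=358, q=17
  k=2: a=14, p=5033, q=239
  k=3: a=1, p=5391, q=256
  k=4: a=18, p=102071, q=4847
  k=5: a=2, p=209533, q=9950

209533/9950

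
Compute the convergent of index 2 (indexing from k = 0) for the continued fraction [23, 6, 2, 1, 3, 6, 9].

301/13

Using pₖ = aₖpₖ₋₁ + pₖ₋₂, qₖ = aₖqₖ₋₁ + qₖ₋₂ (with p₋₁=1, p₋₂=0, q₋₁=0, q₋₂=1):
  k=0: a=23, p=23, q=1
  k=1: a=6, p=139, q=6
  k=2: a=2, p=301, q=13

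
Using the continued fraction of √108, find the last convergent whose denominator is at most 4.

31/3

√108 = [10; 2, 1, 1, 4, 1, 1, 2, 20, …] (period length 8).
Convergents:
  p_0/q_0 = 10/1
  p_1/q_1 = 21/2
  p_2/q_2 = 31/3
  p_3/q_3 = 52/5
q_2 = 3 ≤ 4 < 5 = q_3, so the answer is 31/3.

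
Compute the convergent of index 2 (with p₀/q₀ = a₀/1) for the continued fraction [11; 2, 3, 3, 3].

Using pₖ = aₖpₖ₋₁ + pₖ₋₂, qₖ = aₖqₖ₋₁ + qₖ₋₂ (with p₋₁=1, p₋₂=0, q₋₁=0, q₋₂=1):
  k=0: a=11, p=11, q=1
  k=1: a=2, p=23, q=2
  k=2: a=3, p=80, q=7

80/7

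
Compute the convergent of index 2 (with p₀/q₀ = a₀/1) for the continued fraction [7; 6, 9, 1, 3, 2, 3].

394/55

Using pₖ = aₖpₖ₋₁ + pₖ₋₂, qₖ = aₖqₖ₋₁ + qₖ₋₂ (with p₋₁=1, p₋₂=0, q₋₁=0, q₋₂=1):
  k=0: a=7, p=7, q=1
  k=1: a=6, p=43, q=6
  k=2: a=9, p=394, q=55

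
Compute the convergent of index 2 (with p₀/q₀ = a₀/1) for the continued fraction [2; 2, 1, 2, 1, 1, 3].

7/3

Using pₖ = aₖpₖ₋₁ + pₖ₋₂, qₖ = aₖqₖ₋₁ + qₖ₋₂ (with p₋₁=1, p₋₂=0, q₋₁=0, q₋₂=1):
  k=0: a=2, p=2, q=1
  k=1: a=2, p=5, q=2
  k=2: a=1, p=7, q=3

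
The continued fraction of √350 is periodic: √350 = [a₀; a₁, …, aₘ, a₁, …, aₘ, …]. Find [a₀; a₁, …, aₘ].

[18; 1, 2, 2, 2, 1, 36]

a₀ = ⌊√350⌋ = 18.
With m₀=0, d₀=1 and mₖ₊₁ = dₖaₖ − mₖ, dₖ₊₁ = (n − mₖ₊₁²)/dₖ, aₖ₊₁ = ⌊(a₀+mₖ₊₁)/dₖ₊₁⌋:
  k=1: m=18, d=26, a=1
  k=2: m=8, d=11, a=2
  k=3: m=14, d=14, a=2
  k=4: m=14, d=11, a=2
  k=5: m=8, d=26, a=1
  k=6: m=18, d=1, a=36
d=1 and a=2a₀=36 at k=6, so the next step gives (m, d) = (18, 26) again — its k=1 value — and the period has length 6.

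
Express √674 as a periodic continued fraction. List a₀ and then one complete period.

a₀ = ⌊√674⌋ = 25.
With m₀=0, d₀=1 and mₖ₊₁ = dₖaₖ − mₖ, dₖ₊₁ = (n − mₖ₊₁²)/dₖ, aₖ₊₁ = ⌊(a₀+mₖ₊₁)/dₖ₊₁⌋:
  k=1: m=25, d=49, a=1
  k=2: m=24, d=2, a=24
  k=3: m=24, d=49, a=1
  k=4: m=25, d=1, a=50
d=1 and a=2a₀=50 at k=4, so the next step gives (m, d) = (25, 49) again — its k=1 value — and the period has length 4.

[25; 1, 24, 1, 50]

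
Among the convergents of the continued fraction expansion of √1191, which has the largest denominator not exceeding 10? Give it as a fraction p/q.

√1191 = [34; 1, 1, 22, 1, 1, 68, …] (period length 6).
Convergents:
  p_0/q_0 = 34/1
  p_1/q_1 = 35/1
  p_2/q_2 = 69/2
  p_3/q_3 = 1553/45
q_2 = 2 ≤ 10 < 45 = q_3, so the answer is 69/2.

69/2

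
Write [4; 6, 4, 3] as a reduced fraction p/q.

337/81

Fold from the inside: start with 3/1.
  4 + 1/3 = 13/3
  6 + 3/13 = 81/13
  4 + 13/81 = 337/81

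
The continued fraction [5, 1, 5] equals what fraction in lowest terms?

Fold from the inside: start with 5/1.
  1 + 1/5 = 6/5
  5 + 5/6 = 35/6

35/6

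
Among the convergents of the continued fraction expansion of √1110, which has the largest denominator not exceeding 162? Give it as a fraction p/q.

1999/60

√1110 = [33; 3, 6, 3, 66, …] (period length 4).
Convergents:
  p_0/q_0 = 33/1
  p_1/q_1 = 100/3
  p_2/q_2 = 633/19
  p_3/q_3 = 1999/60
  p_4/q_4 = 132567/3979
q_3 = 60 ≤ 162 < 3979 = q_4, so the answer is 1999/60.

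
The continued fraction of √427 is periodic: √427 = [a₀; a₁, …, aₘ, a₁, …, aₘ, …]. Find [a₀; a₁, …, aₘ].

[20; 1, 1, 1, 40]

a₀ = ⌊√427⌋ = 20.
With m₀=0, d₀=1 and mₖ₊₁ = dₖaₖ − mₖ, dₖ₊₁ = (n − mₖ₊₁²)/dₖ, aₖ₊₁ = ⌊(a₀+mₖ₊₁)/dₖ₊₁⌋:
  k=1: m=20, d=27, a=1
  k=2: m=7, d=14, a=1
  k=3: m=7, d=27, a=1
  k=4: m=20, d=1, a=40
d=1 and a=2a₀=40 at k=4, so the next step gives (m, d) = (20, 27) again — its k=1 value — and the period has length 4.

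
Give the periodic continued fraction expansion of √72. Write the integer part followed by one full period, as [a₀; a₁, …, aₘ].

a₀ = ⌊√72⌋ = 8.
With m₀=0, d₀=1 and mₖ₊₁ = dₖaₖ − mₖ, dₖ₊₁ = (n − mₖ₊₁²)/dₖ, aₖ₊₁ = ⌊(a₀+mₖ₊₁)/dₖ₊₁⌋:
  k=1: m=8, d=8, a=2
  k=2: m=8, d=1, a=16
d=1 and a=2a₀=16 at k=2, so the next step gives (m, d) = (8, 8) again — its k=1 value — and the period has length 2.

[8; 2, 16]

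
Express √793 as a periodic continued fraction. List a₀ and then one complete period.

[28; 6, 4, 6, 56]

a₀ = ⌊√793⌋ = 28.
With m₀=0, d₀=1 and mₖ₊₁ = dₖaₖ − mₖ, dₖ₊₁ = (n − mₖ₊₁²)/dₖ, aₖ₊₁ = ⌊(a₀+mₖ₊₁)/dₖ₊₁⌋:
  k=1: m=28, d=9, a=6
  k=2: m=26, d=13, a=4
  k=3: m=26, d=9, a=6
  k=4: m=28, d=1, a=56
d=1 and a=2a₀=56 at k=4, so the next step gives (m, d) = (28, 9) again — its k=1 value — and the period has length 4.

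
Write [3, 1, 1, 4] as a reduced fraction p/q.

32/9

Fold from the inside: start with 4/1.
  1 + 1/4 = 5/4
  1 + 4/5 = 9/5
  3 + 5/9 = 32/9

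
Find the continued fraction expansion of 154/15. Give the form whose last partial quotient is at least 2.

[10; 3, 1, 3]

154 = 10*15 + 4
15 = 3*4 + 3
4 = 1*3 + 1
3 = 3*1 + 0  (stop)
So 154/15 = [10; 3, 1, 3].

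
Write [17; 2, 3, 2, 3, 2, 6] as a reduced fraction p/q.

14141/811

Fold from the inside: start with 6/1.
  2 + 1/6 = 13/6
  3 + 6/13 = 45/13
  2 + 13/45 = 103/45
  3 + 45/103 = 354/103
  2 + 103/354 = 811/354
  17 + 354/811 = 14141/811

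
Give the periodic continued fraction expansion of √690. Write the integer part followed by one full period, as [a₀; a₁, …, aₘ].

[26; 3, 1, 2, 1, 3, 52]

a₀ = ⌊√690⌋ = 26.
With m₀=0, d₀=1 and mₖ₊₁ = dₖaₖ − mₖ, dₖ₊₁ = (n − mₖ₊₁²)/dₖ, aₖ₊₁ = ⌊(a₀+mₖ₊₁)/dₖ₊₁⌋:
  k=1: m=26, d=14, a=3
  k=2: m=16, d=31, a=1
  k=3: m=15, d=15, a=2
  k=4: m=15, d=31, a=1
  k=5: m=16, d=14, a=3
  k=6: m=26, d=1, a=52
d=1 and a=2a₀=52 at k=6, so the next step gives (m, d) = (26, 14) again — its k=1 value — and the period has length 6.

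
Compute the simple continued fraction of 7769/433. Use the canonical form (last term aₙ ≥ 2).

[17; 1, 16, 3, 8]

7769 = 17*433 + 408
433 = 1*408 + 25
408 = 16*25 + 8
25 = 3*8 + 1
8 = 8*1 + 0  (stop)
So 7769/433 = [17; 1, 16, 3, 8].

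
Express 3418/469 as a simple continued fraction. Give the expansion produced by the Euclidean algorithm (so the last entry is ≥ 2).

[7; 3, 2, 9, 7]

3418 = 7×469 + 135
469 = 3×135 + 64
135 = 2×64 + 7
64 = 9×7 + 1
7 = 7×1 + 0  (stop)
So 3418/469 = [7; 3, 2, 9, 7].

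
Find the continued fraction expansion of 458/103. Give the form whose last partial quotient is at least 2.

[4; 2, 4, 5, 2]

458 = 4·103 + 46
103 = 2·46 + 11
46 = 4·11 + 2
11 = 5·2 + 1
2 = 2·1 + 0  (stop)
So 458/103 = [4; 2, 4, 5, 2].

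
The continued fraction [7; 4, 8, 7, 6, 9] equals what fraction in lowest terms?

Fold from the inside: start with 9/1.
  6 + 1/9 = 55/9
  7 + 9/55 = 394/55
  8 + 55/394 = 3207/394
  4 + 394/3207 = 13222/3207
  7 + 3207/13222 = 95761/13222

95761/13222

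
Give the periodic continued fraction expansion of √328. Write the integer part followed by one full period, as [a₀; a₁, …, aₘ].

a₀ = ⌊√328⌋ = 18.
With m₀=0, d₀=1 and mₖ₊₁ = dₖaₖ − mₖ, dₖ₊₁ = (n − mₖ₊₁²)/dₖ, aₖ₊₁ = ⌊(a₀+mₖ₊₁)/dₖ₊₁⌋:
  k=1: m=18, d=4, a=9
  k=2: m=18, d=1, a=36
d=1 and a=2a₀=36 at k=2, so the next step gives (m, d) = (18, 4) again — its k=1 value — and the period has length 2.

[18; 9, 36]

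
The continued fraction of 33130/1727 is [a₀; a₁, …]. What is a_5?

33130 = 19·1727 + 317   →  a_0 = 19
1727 = 5·317 + 142   →  a_1 = 5
317 = 2·142 + 33   →  a_2 = 2
142 = 4·33 + 10   →  a_3 = 4
33 = 3·10 + 3   →  a_4 = 3
10 = 3·3 + 1   →  a_5 = 3

3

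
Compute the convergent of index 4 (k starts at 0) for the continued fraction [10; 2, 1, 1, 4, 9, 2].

Using pₖ = aₖpₖ₋₁ + pₖ₋₂, qₖ = aₖqₖ₋₁ + qₖ₋₂ (with p₋₁=1, p₋₂=0, q₋₁=0, q₋₂=1):
  k=0: a=10, p=10, q=1
  k=1: a=2, p=21, q=2
  k=2: a=1, p=31, q=3
  k=3: a=1, p=52, q=5
  k=4: a=4, p=239, q=23

239/23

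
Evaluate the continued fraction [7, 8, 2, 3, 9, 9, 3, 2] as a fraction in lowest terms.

Fold from the inside: start with 2/1.
  3 + 1/2 = 7/2
  9 + 2/7 = 65/7
  9 + 7/65 = 592/65
  3 + 65/592 = 1841/592
  2 + 592/1841 = 4274/1841
  8 + 1841/4274 = 36033/4274
  7 + 4274/36033 = 256505/36033

256505/36033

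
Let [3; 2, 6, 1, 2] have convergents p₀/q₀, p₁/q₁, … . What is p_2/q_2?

Using pₖ = aₖpₖ₋₁ + pₖ₋₂, qₖ = aₖqₖ₋₁ + qₖ₋₂ (with p₋₁=1, p₋₂=0, q₋₁=0, q₋₂=1):
  k=0: a=3, p=3, q=1
  k=1: a=2, p=7, q=2
  k=2: a=6, p=45, q=13

45/13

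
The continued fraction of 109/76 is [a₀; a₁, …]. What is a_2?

3

109 = 1·76 + 33   →  a_0 = 1
76 = 2·33 + 10   →  a_1 = 2
33 = 3·10 + 3   →  a_2 = 3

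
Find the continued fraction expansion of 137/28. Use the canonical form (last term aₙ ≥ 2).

[4; 1, 8, 3]

137 = 4*28 + 25
28 = 1*25 + 3
25 = 8*3 + 1
3 = 3*1 + 0  (stop)
So 137/28 = [4; 1, 8, 3].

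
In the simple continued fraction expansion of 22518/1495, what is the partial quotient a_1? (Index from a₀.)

16

22518 = 15·1495 + 93   →  a_0 = 15
1495 = 16·93 + 7   →  a_1 = 16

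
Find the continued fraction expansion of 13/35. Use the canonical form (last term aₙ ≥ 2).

13 = 0×35 + 13
35 = 2×13 + 9
13 = 1×9 + 4
9 = 2×4 + 1
4 = 4×1 + 0  (stop)
So 13/35 = [0; 2, 1, 2, 4].

[0; 2, 1, 2, 4]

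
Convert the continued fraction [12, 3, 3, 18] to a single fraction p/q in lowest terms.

Fold from the inside: start with 18/1.
  3 + 1/18 = 55/18
  3 + 18/55 = 183/55
  12 + 55/183 = 2251/183

2251/183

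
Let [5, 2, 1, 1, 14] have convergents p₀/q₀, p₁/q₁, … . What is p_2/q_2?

Using pₖ = aₖpₖ₋₁ + pₖ₋₂, qₖ = aₖqₖ₋₁ + qₖ₋₂ (with p₋₁=1, p₋₂=0, q₋₁=0, q₋₂=1):
  k=0: a=5, p=5, q=1
  k=1: a=2, p=11, q=2
  k=2: a=1, p=16, q=3

16/3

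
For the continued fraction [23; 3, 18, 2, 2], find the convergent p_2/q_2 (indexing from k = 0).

1283/55

Using pₖ = aₖpₖ₋₁ + pₖ₋₂, qₖ = aₖqₖ₋₁ + qₖ₋₂ (with p₋₁=1, p₋₂=0, q₋₁=0, q₋₂=1):
  k=0: a=23, p=23, q=1
  k=1: a=3, p=70, q=3
  k=2: a=18, p=1283, q=55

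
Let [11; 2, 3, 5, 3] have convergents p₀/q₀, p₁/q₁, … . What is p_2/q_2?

80/7

Using pₖ = aₖpₖ₋₁ + pₖ₋₂, qₖ = aₖqₖ₋₁ + qₖ₋₂ (with p₋₁=1, p₋₂=0, q₋₁=0, q₋₂=1):
  k=0: a=11, p=11, q=1
  k=1: a=2, p=23, q=2
  k=2: a=3, p=80, q=7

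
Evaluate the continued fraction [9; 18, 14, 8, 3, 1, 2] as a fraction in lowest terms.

210274/23221

Using pₖ = aₖpₖ₋₁ + pₖ₋₂ and qₖ = aₖqₖ₋₁ + qₖ₋₂:
  k=0: a=9, p=9, q=1
  k=1: a=18, p=163, q=18
  k=2: a=14, p=2291, q=253
  k=3: a=8, p=18491, q=2042
  k=4: a=3, p=57764, q=6379
  k=5: a=1, p=76255, q=8421
  k=6: a=2, p=210274, q=23221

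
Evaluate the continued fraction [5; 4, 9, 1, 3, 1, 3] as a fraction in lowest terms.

4001/763

Fold from the inside: start with 3/1.
  1 + 1/3 = 4/3
  3 + 3/4 = 15/4
  1 + 4/15 = 19/15
  9 + 15/19 = 186/19
  4 + 19/186 = 763/186
  5 + 186/763 = 4001/763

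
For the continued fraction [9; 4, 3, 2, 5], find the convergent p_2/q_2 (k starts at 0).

120/13

Using pₖ = aₖpₖ₋₁ + pₖ₋₂, qₖ = aₖqₖ₋₁ + qₖ₋₂ (with p₋₁=1, p₋₂=0, q₋₁=0, q₋₂=1):
  k=0: a=9, p=9, q=1
  k=1: a=4, p=37, q=4
  k=2: a=3, p=120, q=13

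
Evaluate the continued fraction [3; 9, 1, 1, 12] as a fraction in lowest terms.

Fold from the inside: start with 12/1.
  1 + 1/12 = 13/12
  1 + 12/13 = 25/13
  9 + 13/25 = 238/25
  3 + 25/238 = 739/238

739/238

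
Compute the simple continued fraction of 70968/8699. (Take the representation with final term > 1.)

70968 = 8×8699 + 1376
8699 = 6×1376 + 443
1376 = 3×443 + 47
443 = 9×47 + 20
47 = 2×20 + 7
20 = 2×7 + 6
7 = 1×6 + 1
6 = 6×1 + 0  (stop)
So 70968/8699 = [8; 6, 3, 9, 2, 2, 1, 6].

[8; 6, 3, 9, 2, 2, 1, 6]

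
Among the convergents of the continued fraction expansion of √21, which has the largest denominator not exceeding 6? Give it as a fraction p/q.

23/5

√21 = [4; 1, 1, 2, 1, 1, 8, …] (period length 6).
Convergents:
  p_0/q_0 = 4/1
  p_1/q_1 = 5/1
  p_2/q_2 = 9/2
  p_3/q_3 = 23/5
  p_4/q_4 = 32/7
q_3 = 5 ≤ 6 < 7 = q_4, so the answer is 23/5.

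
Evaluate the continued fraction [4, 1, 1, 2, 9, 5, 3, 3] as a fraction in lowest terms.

Using pₖ = aₖpₖ₋₁ + pₖ₋₂ and qₖ = aₖqₖ₋₁ + qₖ₋₂:
  k=0: a=4, p=4, q=1
  k=1: a=1, p=5, q=1
  k=2: a=1, p=9, q=2
  k=3: a=2, p=23, q=5
  k=4: a=9, p=216, q=47
  k=5: a=5, p=1103, q=240
  k=6: a=3, p=3525, q=767
  k=7: a=3, p=11678, q=2541

11678/2541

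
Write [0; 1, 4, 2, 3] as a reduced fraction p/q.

31/38

Fold from the inside: start with 3/1.
  2 + 1/3 = 7/3
  4 + 3/7 = 31/7
  1 + 7/31 = 38/31
  0 + 31/38 = 31/38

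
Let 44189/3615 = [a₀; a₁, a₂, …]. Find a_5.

44189 = 12·3615 + 809   →  a_0 = 12
3615 = 4·809 + 379   →  a_1 = 4
809 = 2·379 + 51   →  a_2 = 2
379 = 7·51 + 22   →  a_3 = 7
51 = 2·22 + 7   →  a_4 = 2
22 = 3·7 + 1   →  a_5 = 3

3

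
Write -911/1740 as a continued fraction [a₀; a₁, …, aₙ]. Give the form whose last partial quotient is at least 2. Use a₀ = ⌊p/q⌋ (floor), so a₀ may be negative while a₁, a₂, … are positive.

-911 = -1*1740 + 829
1740 = 2*829 + 82
829 = 10*82 + 9
82 = 9*9 + 1
9 = 9*1 + 0  (stop)
So -911/1740 = [-1; 2, 10, 9, 9].

[-1; 2, 10, 9, 9]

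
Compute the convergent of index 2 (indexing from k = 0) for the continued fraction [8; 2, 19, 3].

331/39

Using pₖ = aₖpₖ₋₁ + pₖ₋₂, qₖ = aₖqₖ₋₁ + qₖ₋₂ (with p₋₁=1, p₋₂=0, q₋₁=0, q₋₂=1):
  k=0: a=8, p=8, q=1
  k=1: a=2, p=17, q=2
  k=2: a=19, p=331, q=39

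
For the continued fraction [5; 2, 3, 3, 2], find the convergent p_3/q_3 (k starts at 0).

Using pₖ = aₖpₖ₋₁ + pₖ₋₂, qₖ = aₖqₖ₋₁ + qₖ₋₂ (with p₋₁=1, p₋₂=0, q₋₁=0, q₋₂=1):
  k=0: a=5, p=5, q=1
  k=1: a=2, p=11, q=2
  k=2: a=3, p=38, q=7
  k=3: a=3, p=125, q=23

125/23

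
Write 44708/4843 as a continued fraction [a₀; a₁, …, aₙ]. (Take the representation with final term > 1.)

[9; 4, 3, 8, 6, 3, 2]

44708 = 9·4843 + 1121
4843 = 4·1121 + 359
1121 = 3·359 + 44
359 = 8·44 + 7
44 = 6·7 + 2
7 = 3·2 + 1
2 = 2·1 + 0  (stop)
So 44708/4843 = [9; 4, 3, 8, 6, 3, 2].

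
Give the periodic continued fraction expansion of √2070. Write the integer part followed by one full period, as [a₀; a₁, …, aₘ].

a₀ = ⌊√2070⌋ = 45.
With m₀=0, d₀=1 and mₖ₊₁ = dₖaₖ − mₖ, dₖ₊₁ = (n − mₖ₊₁²)/dₖ, aₖ₊₁ = ⌊(a₀+mₖ₊₁)/dₖ₊₁⌋:
  k=1: m=45, d=45, a=2
  k=2: m=45, d=1, a=90
d=1 and a=2a₀=90 at k=2, so the next step gives (m, d) = (45, 45) again — its k=1 value — and the period has length 2.

[45; 2, 90]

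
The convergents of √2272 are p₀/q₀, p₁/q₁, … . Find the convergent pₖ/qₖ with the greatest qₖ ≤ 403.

13680/287

√2272 = [47; 1, 1, 1, 94, …] (period length 4).
Convergents:
  p_0/q_0 = 47/1
  p_1/q_1 = 48/1
  p_2/q_2 = 95/2
  p_3/q_3 = 143/3
  p_4/q_4 = 13537/284
  p_5/q_5 = 13680/287
  p_6/q_6 = 27217/571
q_5 = 287 ≤ 403 < 571 = q_6, so the answer is 13680/287.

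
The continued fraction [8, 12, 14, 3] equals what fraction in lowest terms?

Using pₖ = aₖpₖ₋₁ + pₖ₋₂ and qₖ = aₖqₖ₋₁ + qₖ₋₂:
  k=0: a=8, p=8, q=1
  k=1: a=12, p=97, q=12
  k=2: a=14, p=1366, q=169
  k=3: a=3, p=4195, q=519

4195/519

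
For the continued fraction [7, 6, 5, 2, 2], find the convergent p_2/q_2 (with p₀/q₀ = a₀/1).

222/31

Using pₖ = aₖpₖ₋₁ + pₖ₋₂, qₖ = aₖqₖ₋₁ + qₖ₋₂ (with p₋₁=1, p₋₂=0, q₋₁=0, q₋₂=1):
  k=0: a=7, p=7, q=1
  k=1: a=6, p=43, q=6
  k=2: a=5, p=222, q=31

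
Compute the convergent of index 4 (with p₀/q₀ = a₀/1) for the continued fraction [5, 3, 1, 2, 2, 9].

137/26

Using pₖ = aₖpₖ₋₁ + pₖ₋₂, qₖ = aₖqₖ₋₁ + qₖ₋₂ (with p₋₁=1, p₋₂=0, q₋₁=0, q₋₂=1):
  k=0: a=5, p=5, q=1
  k=1: a=3, p=16, q=3
  k=2: a=1, p=21, q=4
  k=3: a=2, p=58, q=11
  k=4: a=2, p=137, q=26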